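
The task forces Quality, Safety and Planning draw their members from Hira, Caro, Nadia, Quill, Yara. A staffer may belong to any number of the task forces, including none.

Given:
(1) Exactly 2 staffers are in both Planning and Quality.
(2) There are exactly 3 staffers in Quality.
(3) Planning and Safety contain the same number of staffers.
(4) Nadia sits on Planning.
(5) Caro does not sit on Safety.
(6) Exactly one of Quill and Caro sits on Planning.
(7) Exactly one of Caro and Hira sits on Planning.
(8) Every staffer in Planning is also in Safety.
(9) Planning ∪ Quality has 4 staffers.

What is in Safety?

From (4): Nadia ∈ Planning.
From (5): Caro ∉ Safety.
(8) contrapositive: Caro ∉ Planning.
(8) with Nadia ∈ Planning: Nadia ∈ Safety.
(6) (exactly one): Quill ∈ Planning.
(7) (exactly one): Hira ∈ Planning.
(8) with Hira ∈ Planning: Hira ∈ Safety.
(8) with Quill ∈ Planning: Quill ∈ Safety.
Suppose Yara ∈ Safety: no assignment then satisfies all the clues, so Yara ∉ Safety.

Safety = {Hira, Nadia, Quill}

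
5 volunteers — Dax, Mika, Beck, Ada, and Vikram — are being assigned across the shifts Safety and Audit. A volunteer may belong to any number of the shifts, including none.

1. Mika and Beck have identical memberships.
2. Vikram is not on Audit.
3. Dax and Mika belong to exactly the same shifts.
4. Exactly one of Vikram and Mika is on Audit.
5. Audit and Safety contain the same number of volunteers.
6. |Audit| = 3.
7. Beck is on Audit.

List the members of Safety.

Safety = {Beck, Dax, Mika}

From (2): Vikram ∉ Audit.
From (7): Beck ∈ Audit.
(1): Mika matches Beck: Mika ∈ Audit.
(3): Dax matches Mika: Dax ∈ Audit.
(6): Audit already has 3, so the rest are out.
Suppose Dax ∉ Safety: no assignment then satisfies all the clues, so Dax ∈ Safety.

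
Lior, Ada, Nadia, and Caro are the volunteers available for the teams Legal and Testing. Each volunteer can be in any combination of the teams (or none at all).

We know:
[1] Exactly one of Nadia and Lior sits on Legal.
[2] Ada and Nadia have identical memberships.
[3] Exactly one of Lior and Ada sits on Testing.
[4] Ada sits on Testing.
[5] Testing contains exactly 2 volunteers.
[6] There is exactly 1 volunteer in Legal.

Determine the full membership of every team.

Legal = {Lior}; Testing = {Ada, Nadia}

From (4): Ada ∈ Testing.
(2): Nadia matches Ada: Nadia ∈ Testing.
(3) (exactly one): Lior ∉ Testing.
(5): Testing already has 2, so the rest are out.
Suppose Lior ∉ Legal: no assignment then satisfies all the clues, so Lior ∈ Legal.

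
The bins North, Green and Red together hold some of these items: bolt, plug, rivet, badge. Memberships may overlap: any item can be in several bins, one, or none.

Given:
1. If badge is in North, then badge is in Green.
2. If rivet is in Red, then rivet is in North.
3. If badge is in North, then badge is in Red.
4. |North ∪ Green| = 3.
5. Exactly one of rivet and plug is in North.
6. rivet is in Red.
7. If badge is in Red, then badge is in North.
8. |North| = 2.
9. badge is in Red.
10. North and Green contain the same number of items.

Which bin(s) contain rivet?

From (6): rivet ∈ Red.
From (9): badge ∈ Red.
(2): rivet ∈ North.
(5) (exactly one): plug ∉ North.
(7): badge ∈ North.
(8): North already has 2, so the rest are out.
(1): badge ∈ Green.
Suppose rivet ∈ Green: no assignment then satisfies all the clues, so rivet ∉ Green.

rivet: North, Red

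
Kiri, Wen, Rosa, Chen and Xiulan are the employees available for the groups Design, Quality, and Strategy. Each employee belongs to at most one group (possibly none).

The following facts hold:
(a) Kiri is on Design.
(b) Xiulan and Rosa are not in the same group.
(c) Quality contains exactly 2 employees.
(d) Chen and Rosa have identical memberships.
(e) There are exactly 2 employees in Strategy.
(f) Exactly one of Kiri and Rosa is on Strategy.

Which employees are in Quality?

Quality = {Wen, Xiulan}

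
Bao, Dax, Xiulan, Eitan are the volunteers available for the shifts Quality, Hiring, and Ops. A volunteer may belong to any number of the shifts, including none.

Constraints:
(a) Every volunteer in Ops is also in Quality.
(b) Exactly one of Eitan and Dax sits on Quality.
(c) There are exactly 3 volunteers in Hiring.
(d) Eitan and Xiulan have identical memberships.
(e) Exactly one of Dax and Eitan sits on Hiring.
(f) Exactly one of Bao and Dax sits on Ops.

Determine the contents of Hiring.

Hiring = {Bao, Eitan, Xiulan}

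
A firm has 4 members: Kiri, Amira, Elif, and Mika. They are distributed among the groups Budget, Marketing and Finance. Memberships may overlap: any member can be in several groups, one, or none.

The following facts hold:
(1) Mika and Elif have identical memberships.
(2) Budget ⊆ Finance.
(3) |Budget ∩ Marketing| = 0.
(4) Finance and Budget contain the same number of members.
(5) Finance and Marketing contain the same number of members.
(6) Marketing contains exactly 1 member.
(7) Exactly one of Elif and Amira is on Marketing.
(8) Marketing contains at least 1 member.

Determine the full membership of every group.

Budget = {Kiri}; Marketing = {Amira}; Finance = {Kiri}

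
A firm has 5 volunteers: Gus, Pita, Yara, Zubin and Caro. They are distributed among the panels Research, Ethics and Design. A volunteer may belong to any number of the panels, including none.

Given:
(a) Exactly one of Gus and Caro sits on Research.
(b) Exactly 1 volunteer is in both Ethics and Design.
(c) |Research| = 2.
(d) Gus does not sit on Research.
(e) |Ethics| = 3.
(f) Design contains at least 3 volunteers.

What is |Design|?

3

From (d): Gus ∉ Research.
(a) (exactly one): Caro ∈ Research.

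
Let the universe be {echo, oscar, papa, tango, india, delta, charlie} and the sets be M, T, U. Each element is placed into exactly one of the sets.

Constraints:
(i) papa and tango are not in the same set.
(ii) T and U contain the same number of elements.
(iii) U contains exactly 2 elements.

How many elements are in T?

2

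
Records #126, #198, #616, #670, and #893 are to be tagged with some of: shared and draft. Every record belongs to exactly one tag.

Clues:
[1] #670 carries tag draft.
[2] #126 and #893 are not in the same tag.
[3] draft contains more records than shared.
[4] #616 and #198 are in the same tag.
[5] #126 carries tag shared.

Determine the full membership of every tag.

shared = {#126}; draft = {#198, #616, #670, #893}

From (1): #670 ∈ draft.
From (5): #126 ∈ shared.
(2): #893 ∉ shared.
Only one tag left: #893 ∈ draft.
Suppose #198 ∈ shared: no assignment then satisfies all the clues, so #198 ∉ shared.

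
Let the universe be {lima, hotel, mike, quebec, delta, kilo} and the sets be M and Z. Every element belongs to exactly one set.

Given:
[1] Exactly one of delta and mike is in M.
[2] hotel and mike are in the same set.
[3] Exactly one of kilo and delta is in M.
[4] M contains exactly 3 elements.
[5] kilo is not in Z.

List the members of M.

From (5): kilo ∉ Z.
Only one set left: kilo ∈ M.
(3) (exactly one): delta ∉ M.
Only one set left: delta ∈ Z.
(1) (exactly one): mike ∈ M.
(2): hotel matches mike: hotel ∈ M.
(4): M already has 3, so the rest are out.
Only one set left: lima ∈ Z.
Only one set left: quebec ∈ Z.

M = {hotel, kilo, mike}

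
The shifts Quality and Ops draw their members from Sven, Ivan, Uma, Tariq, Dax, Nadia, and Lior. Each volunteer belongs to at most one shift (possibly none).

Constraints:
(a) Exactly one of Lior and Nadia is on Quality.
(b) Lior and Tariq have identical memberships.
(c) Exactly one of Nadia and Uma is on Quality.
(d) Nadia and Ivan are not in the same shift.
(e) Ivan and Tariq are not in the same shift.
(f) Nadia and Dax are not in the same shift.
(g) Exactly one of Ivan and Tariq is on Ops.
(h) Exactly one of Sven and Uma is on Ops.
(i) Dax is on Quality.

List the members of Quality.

Quality = {Dax, Lior, Tariq, Uma}

From (i): Dax ∈ Quality.
(f): Nadia ∉ Quality.
(a) (exactly one): Lior ∈ Quality.
(b): Tariq matches Lior: Tariq ∈ Quality.
(c) (exactly one): Uma ∈ Quality.
(e): Ivan ∉ Quality.
(g) (exactly one): Ivan ∈ Ops.
(h) (exactly one): Sven ∈ Ops.
(d): Nadia ∉ Ops.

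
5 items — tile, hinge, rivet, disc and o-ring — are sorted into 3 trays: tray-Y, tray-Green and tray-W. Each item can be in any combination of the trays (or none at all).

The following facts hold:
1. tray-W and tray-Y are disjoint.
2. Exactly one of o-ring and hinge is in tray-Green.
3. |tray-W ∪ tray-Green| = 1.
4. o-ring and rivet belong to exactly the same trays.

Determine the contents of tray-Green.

tray-Green = {hinge}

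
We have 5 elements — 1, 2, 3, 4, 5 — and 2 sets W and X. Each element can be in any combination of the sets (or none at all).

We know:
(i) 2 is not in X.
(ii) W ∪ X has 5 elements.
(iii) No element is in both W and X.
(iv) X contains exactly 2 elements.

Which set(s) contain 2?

From (i): 2 ∉ X.
Suppose 2 ∉ W: no assignment then satisfies all the clues, so 2 ∈ W.

2: W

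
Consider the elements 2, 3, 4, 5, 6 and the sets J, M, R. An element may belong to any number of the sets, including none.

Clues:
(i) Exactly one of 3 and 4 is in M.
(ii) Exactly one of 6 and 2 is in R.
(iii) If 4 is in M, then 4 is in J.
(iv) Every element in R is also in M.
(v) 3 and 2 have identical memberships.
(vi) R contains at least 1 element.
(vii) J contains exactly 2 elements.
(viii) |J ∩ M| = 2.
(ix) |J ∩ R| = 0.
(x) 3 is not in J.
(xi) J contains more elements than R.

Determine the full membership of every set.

J = {4, 5}; M = {4, 5, 6}; R = {6}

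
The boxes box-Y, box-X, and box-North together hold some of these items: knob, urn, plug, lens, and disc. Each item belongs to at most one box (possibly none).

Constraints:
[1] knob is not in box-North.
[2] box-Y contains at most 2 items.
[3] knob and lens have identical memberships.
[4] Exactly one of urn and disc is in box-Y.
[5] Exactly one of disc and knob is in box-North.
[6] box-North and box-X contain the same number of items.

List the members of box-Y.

box-Y = {urn}

From (1): knob ∉ box-North.
(3): lens matches knob: lens ∉ box-North.
(5) (exactly one): disc ∈ box-North.
(4) (exactly one): urn ∈ box-Y.
Suppose knob ∈ box-Y: no assignment then satisfies all the clues, so knob ∉ box-Y.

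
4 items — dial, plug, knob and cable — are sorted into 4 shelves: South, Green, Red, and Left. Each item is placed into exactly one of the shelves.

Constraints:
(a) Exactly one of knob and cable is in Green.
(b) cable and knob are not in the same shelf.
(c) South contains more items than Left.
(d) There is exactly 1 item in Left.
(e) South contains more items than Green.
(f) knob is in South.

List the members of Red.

Red = {}

From (f): knob ∈ South.
(a) (exactly one): cable ∈ Green.
Suppose dial ∈ Red: no assignment then satisfies all the clues, so dial ∉ Red.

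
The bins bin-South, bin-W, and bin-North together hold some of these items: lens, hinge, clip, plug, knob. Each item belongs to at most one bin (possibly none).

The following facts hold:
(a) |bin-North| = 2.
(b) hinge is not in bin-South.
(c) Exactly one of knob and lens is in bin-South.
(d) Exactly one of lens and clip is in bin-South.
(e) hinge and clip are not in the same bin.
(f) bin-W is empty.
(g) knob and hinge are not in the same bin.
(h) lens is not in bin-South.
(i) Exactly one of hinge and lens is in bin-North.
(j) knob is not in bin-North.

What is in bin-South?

bin-South = {clip, knob}

From (b): hinge ∉ bin-South.
From (h): lens ∉ bin-South.
From (j): knob ∉ bin-North.
(c) (exactly one): knob ∈ bin-South.
(d) (exactly one): clip ∈ bin-South.
(f): bin-W already has 0, so the rest are out.
Suppose plug ∈ bin-South: no assignment then satisfies all the clues, so plug ∉ bin-South.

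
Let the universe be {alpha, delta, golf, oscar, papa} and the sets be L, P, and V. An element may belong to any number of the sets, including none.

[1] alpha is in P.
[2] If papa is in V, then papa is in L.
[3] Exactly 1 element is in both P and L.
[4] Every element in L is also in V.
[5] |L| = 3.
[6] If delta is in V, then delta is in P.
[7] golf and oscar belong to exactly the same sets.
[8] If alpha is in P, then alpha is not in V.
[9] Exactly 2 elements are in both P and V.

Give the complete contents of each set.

From (1): alpha ∈ P.
(8): alpha ∉ V.
(4) contrapositive: alpha ∉ L.
Suppose delta ∈ L: no assignment then satisfies all the clues, so delta ∉ L.

L = {golf, oscar, papa}; P = {alpha, delta, papa}; V = {delta, golf, oscar, papa}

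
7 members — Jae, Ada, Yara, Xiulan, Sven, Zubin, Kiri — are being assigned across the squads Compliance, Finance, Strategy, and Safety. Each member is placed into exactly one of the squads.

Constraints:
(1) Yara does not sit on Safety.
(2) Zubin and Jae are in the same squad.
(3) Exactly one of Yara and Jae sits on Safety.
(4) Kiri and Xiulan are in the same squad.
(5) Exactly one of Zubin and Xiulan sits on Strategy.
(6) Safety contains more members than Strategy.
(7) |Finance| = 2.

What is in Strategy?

From (1): Yara ∉ Safety.
(3) (exactly one): Jae ∈ Safety.
(2): Zubin matches Jae: Zubin ∉ Compliance.
(2): Zubin matches Jae: Zubin ∉ Finance.
(2): Zubin matches Jae: Zubin ∉ Strategy.
(2): Zubin matches Jae: Zubin ∈ Safety.
(5) (exactly one): Xiulan ∈ Strategy.
(4): Kiri matches Xiulan: Kiri ∉ Compliance.
(4): Kiri matches Xiulan: Kiri ∉ Finance.
(4): Kiri matches Xiulan: Kiri ∈ Strategy.
Suppose Ada ∈ Strategy: no assignment then satisfies all the clues, so Ada ∉ Strategy.

Strategy = {Kiri, Xiulan}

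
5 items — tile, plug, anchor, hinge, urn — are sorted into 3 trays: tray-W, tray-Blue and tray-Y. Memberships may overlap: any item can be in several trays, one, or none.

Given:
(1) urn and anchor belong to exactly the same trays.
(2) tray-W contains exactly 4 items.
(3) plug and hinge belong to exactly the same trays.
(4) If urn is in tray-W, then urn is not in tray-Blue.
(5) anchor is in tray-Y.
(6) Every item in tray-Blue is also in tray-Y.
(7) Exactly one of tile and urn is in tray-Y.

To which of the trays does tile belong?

tile: none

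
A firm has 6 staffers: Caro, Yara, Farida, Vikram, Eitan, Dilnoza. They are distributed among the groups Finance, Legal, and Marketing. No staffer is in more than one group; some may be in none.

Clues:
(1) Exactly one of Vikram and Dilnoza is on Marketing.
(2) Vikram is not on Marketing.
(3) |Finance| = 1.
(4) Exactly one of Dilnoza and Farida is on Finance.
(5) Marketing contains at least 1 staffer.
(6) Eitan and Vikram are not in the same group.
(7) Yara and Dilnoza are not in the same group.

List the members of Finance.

Finance = {Farida}

From (2): Vikram ∉ Marketing.
(1) (exactly one): Dilnoza ∈ Marketing.
(4) (exactly one): Farida ∈ Finance.
(7): Yara ∉ Marketing.
(3): Finance already has 1, so the rest are out.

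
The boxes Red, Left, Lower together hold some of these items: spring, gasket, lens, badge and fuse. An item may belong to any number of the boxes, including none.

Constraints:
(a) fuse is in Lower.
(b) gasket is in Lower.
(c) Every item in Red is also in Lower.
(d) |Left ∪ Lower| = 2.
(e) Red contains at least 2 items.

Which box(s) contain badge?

badge: none

From (a): fuse ∈ Lower.
From (b): gasket ∈ Lower.
Suppose badge ∈ Red: no assignment then satisfies all the clues, so badge ∉ Red.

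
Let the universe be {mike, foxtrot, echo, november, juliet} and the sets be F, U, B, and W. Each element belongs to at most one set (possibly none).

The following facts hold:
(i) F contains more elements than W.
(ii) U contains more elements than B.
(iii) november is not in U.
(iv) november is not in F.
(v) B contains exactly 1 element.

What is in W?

W = {}

From (iii): november ∉ U.
From (iv): november ∉ F.
Suppose mike ∈ W: no assignment then satisfies all the clues, so mike ∉ W.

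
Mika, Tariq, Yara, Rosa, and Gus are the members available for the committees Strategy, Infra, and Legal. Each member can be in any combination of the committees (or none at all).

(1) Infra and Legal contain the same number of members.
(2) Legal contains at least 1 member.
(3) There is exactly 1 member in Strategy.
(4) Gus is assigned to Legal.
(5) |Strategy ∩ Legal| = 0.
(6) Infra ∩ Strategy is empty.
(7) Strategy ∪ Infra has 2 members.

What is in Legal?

Legal = {Gus}

From (4): Gus ∈ Legal.
Suppose Mika ∈ Legal: no assignment then satisfies all the clues, so Mika ∉ Legal.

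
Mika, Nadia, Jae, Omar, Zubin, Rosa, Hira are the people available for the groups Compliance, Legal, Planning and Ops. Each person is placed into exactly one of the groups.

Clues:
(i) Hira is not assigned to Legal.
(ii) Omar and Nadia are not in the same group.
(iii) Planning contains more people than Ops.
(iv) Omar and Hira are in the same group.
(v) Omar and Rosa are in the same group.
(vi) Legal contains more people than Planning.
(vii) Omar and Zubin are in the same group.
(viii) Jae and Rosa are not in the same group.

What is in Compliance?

Compliance = {Hira, Omar, Rosa, Zubin}

From (i): Hira ∉ Legal.
(iv): Omar matches Hira: Omar ∉ Legal.
(v): Rosa matches Omar: Rosa ∉ Legal.
(vii): Zubin matches Omar: Zubin ∉ Legal.
Suppose Mika ∈ Compliance: no assignment then satisfies all the clues, so Mika ∉ Compliance.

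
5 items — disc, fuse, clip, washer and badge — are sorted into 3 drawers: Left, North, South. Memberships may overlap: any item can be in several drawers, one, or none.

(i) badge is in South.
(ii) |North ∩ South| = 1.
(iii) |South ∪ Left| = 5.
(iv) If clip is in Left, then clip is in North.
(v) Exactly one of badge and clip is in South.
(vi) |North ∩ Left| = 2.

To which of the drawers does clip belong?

clip: Left, North

From (i): badge ∈ South.
(v) (exactly one): clip ∉ South.
Suppose clip ∉ Left: no assignment then satisfies all the clues, so clip ∈ Left.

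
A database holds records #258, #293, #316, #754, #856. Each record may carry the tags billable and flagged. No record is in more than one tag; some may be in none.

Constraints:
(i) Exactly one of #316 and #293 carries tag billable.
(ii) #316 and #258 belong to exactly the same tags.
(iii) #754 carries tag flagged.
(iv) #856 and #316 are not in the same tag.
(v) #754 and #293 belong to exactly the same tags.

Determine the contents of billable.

From (iii): #754 ∈ flagged.
(v): #293 matches #754: #293 ∉ billable.
(v): #293 matches #754: #293 ∈ flagged.
(i) (exactly one): #316 ∈ billable.
(ii): #258 matches #316: #258 ∈ billable.
(iv): #856 ∉ billable.

billable = {#258, #316}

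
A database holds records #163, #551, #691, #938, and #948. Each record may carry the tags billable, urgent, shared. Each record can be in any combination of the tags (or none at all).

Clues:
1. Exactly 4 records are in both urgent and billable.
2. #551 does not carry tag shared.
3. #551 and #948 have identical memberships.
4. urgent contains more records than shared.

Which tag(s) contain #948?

#948: billable, urgent

From (2): #551 ∉ shared.
(3): #948 matches #551: #948 ∉ shared.
Suppose #948 ∉ billable: no assignment then satisfies all the clues, so #948 ∈ billable.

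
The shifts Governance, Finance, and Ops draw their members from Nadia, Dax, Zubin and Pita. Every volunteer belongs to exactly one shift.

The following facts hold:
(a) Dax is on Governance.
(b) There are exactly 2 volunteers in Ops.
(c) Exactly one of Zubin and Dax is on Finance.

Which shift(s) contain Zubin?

Zubin: Finance

From (a): Dax ∈ Governance.
(c) (exactly one): Zubin ∈ Finance.
(b): only 2 candidates remain for Ops, so all are in.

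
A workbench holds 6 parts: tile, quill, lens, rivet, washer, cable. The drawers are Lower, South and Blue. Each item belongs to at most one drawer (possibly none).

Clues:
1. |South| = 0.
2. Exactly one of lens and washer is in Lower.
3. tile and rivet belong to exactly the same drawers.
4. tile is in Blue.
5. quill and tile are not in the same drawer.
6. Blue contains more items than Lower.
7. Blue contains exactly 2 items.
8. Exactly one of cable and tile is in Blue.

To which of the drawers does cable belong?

cable: none

From (4): tile ∈ Blue.
(1): South already has 0, so the rest are out.
(3): rivet matches tile: rivet ∉ Lower.
(3): rivet matches tile: rivet ∈ Blue.
(5): quill ∉ Blue.
(7): Blue already has 2, so the rest are out.
Suppose cable ∈ Lower: no assignment then satisfies all the clues, so cable ∉ Lower.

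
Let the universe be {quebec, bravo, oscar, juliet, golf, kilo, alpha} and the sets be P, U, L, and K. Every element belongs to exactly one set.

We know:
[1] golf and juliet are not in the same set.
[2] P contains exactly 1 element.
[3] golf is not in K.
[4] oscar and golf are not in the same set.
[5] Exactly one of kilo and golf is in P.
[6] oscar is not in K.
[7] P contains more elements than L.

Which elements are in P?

P = {golf}

From (3): golf ∉ K.
From (6): oscar ∉ K.
Suppose quebec ∈ P: no assignment then satisfies all the clues, so quebec ∉ P.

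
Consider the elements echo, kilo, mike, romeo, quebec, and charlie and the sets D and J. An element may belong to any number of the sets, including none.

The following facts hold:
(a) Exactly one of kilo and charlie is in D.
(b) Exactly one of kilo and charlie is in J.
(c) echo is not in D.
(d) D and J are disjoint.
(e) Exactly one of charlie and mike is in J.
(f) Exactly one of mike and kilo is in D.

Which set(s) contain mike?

mike: none

From (c): echo ∉ D.
Suppose mike ∈ D: no assignment then satisfies all the clues, so mike ∉ D.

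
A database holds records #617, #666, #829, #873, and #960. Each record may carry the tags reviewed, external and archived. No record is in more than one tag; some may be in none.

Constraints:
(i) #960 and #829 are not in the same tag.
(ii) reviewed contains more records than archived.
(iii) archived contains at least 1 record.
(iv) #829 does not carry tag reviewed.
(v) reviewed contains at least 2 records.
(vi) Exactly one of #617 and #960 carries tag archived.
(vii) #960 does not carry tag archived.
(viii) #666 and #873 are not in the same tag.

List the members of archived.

archived = {#617}

From (iv): #829 ∉ reviewed.
From (vii): #960 ∉ archived.
(vi) (exactly one): #617 ∈ archived.
Suppose #666 ∈ archived: no assignment then satisfies all the clues, so #666 ∉ archived.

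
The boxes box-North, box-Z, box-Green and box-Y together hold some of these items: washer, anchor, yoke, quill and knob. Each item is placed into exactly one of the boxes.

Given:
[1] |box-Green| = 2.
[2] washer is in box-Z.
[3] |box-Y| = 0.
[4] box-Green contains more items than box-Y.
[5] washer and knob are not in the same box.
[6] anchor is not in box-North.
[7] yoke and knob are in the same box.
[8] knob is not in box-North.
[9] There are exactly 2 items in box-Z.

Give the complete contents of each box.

From (2): washer ∈ box-Z.
From (6): anchor ∉ box-North.
From (8): knob ∉ box-North.
(3): box-Y already has 0, so the rest are out.
(5): knob ∉ box-Z.
(7): yoke matches knob: yoke ∉ box-North.
(7): yoke matches knob: yoke ∉ box-Z.
Only one box left: yoke ∈ box-Green.
Only one box left: knob ∈ box-Green.
(1): box-Green already has 2, so the rest are out.
Only one box left: anchor ∈ box-Z.
Only one box left: quill ∈ box-North.

box-North = {quill}; box-Z = {anchor, washer}; box-Green = {knob, yoke}; box-Y = {}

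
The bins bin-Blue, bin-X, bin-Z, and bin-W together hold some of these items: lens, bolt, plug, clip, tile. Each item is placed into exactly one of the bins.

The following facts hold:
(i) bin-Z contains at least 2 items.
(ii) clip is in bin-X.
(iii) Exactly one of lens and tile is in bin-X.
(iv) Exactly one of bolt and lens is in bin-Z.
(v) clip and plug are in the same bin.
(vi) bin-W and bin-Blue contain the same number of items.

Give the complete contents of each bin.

bin-Blue = {}; bin-X = {clip, lens, plug}; bin-Z = {bolt, tile}; bin-W = {}

From (ii): clip ∈ bin-X.
(v): plug matches clip: plug ∉ bin-Blue.
(v): plug matches clip: plug ∈ bin-X.
Suppose lens ∈ bin-Blue: no assignment then satisfies all the clues, so lens ∉ bin-Blue.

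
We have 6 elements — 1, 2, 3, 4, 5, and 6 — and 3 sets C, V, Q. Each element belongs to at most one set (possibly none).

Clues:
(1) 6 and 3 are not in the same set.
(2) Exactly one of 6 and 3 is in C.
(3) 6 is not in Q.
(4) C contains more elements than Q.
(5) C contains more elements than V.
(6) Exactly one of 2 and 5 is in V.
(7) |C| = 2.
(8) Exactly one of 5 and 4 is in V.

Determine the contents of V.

V = {5}

From (3): 6 ∉ Q.
Suppose 1 ∈ V: no assignment then satisfies all the clues, so 1 ∉ V.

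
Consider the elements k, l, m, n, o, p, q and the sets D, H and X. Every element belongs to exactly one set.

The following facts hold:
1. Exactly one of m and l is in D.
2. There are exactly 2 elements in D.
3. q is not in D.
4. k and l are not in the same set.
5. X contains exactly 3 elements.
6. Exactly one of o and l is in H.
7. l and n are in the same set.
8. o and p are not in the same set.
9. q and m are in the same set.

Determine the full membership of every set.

From (3): q ∉ D.
(9): m matches q: m ∉ D.
(1) (exactly one): l ∈ D.
(4): k ∉ D.
(6) (exactly one): o ∈ H.
(7): n matches l: n ∈ D.
(8): p ∉ H.
(2): D already has 2, so the rest are out.
Only one set left: p ∈ X.
Suppose k ∉ H: no assignment then satisfies all the clues, so k ∈ H.

D = {l, n}; H = {k, o}; X = {m, p, q}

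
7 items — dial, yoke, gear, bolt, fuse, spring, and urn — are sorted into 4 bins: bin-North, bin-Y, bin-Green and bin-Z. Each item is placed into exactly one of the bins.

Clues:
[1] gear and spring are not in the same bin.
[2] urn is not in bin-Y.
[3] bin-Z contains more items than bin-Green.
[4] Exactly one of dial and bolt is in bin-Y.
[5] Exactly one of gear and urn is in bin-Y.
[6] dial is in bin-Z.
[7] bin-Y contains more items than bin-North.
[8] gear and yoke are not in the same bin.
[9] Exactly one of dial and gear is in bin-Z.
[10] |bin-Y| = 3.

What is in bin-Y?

bin-Y = {bolt, fuse, gear}

From (2): urn ∉ bin-Y.
From (6): dial ∈ bin-Z.
(4) (exactly one): bolt ∈ bin-Y.
(5) (exactly one): gear ∈ bin-Y.
(8): yoke ∉ bin-Y.
(1): spring ∉ bin-Y.
(10): only 3 candidates remain for bin-Y, so all are in.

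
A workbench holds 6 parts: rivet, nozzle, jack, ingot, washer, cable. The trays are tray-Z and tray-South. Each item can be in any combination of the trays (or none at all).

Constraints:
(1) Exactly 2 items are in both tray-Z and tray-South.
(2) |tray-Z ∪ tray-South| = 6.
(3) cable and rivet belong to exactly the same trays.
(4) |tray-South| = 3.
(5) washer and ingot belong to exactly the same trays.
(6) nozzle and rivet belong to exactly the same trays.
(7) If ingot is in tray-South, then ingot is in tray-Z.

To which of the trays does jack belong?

jack: tray-South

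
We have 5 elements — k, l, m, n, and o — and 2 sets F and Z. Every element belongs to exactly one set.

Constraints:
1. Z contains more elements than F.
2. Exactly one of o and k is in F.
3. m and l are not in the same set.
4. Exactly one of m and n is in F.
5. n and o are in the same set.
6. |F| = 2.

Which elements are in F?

F = {k, m}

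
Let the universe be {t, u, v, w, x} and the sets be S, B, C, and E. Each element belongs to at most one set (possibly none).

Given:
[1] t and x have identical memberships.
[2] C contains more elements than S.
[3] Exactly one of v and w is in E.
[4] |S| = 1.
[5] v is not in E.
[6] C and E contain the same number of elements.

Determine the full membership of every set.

From (5): v ∉ E.
(3) (exactly one): w ∈ E.
Suppose t ∈ S: no assignment then satisfies all the clues, so t ∉ S.

S = {v}; B = {}; C = {t, x}; E = {u, w}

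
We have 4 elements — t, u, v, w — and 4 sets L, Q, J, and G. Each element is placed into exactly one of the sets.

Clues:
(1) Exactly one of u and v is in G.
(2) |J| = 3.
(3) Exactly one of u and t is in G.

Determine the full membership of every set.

L = {}; Q = {}; J = {t, v, w}; G = {u}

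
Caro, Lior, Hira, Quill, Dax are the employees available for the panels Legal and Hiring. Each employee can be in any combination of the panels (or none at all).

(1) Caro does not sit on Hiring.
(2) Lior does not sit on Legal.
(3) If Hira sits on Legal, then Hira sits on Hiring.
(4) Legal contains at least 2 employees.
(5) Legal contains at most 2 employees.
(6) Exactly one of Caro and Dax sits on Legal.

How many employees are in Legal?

2

From (1): Caro ∉ Hiring.
From (2): Lior ∉ Legal.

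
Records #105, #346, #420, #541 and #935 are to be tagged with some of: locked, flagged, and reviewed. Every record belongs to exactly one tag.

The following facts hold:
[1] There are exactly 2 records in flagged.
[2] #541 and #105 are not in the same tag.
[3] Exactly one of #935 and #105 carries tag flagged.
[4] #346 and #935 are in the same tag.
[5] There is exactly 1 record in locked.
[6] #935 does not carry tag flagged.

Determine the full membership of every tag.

From (6): #935 ∉ flagged.
(3) (exactly one): #105 ∈ flagged.
(4): #346 matches #935: #346 ∉ flagged.
(2): #541 ∉ flagged.
(1): only 2 candidates remain for flagged, so all are in.
Suppose #346 ∈ locked: no assignment then satisfies all the clues, so #346 ∉ locked.

locked = {#541}; flagged = {#105, #420}; reviewed = {#346, #935}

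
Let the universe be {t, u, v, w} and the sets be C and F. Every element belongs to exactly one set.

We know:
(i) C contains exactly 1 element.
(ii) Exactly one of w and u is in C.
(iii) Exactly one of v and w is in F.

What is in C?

C = {w}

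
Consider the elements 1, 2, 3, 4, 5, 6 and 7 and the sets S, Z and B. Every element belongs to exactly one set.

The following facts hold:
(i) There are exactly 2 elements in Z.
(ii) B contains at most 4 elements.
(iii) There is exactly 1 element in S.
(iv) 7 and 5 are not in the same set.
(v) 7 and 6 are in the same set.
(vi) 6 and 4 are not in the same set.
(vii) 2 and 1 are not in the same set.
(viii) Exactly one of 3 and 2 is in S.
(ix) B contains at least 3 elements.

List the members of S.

S = {2}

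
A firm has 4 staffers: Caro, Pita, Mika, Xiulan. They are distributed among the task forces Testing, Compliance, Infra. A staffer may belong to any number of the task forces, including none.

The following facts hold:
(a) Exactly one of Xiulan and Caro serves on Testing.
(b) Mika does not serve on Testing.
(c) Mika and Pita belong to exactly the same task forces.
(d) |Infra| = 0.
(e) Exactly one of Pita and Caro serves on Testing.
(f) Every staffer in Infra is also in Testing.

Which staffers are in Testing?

Testing = {Caro}

From (b): Mika ∉ Testing.
(c): Pita matches Mika: Pita ∉ Testing.
(d): Infra already has 0, so the rest are out.
(e) (exactly one): Caro ∈ Testing.
(a) (exactly one): Xiulan ∉ Testing.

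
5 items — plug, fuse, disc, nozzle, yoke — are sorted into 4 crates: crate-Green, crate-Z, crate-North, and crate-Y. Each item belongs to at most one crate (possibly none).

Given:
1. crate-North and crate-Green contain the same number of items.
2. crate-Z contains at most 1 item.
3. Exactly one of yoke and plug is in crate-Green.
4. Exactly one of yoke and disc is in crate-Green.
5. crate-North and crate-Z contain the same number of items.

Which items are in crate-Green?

crate-Green = {yoke}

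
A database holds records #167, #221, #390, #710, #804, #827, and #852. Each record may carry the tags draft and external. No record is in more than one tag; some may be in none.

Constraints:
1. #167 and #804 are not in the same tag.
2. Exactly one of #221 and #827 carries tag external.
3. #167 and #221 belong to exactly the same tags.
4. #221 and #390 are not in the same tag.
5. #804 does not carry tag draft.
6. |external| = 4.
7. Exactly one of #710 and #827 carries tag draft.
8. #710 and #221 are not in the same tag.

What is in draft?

draft = {#710}

From (5): #804 ∉ draft.
Suppose #167 ∈ draft: no assignment then satisfies all the clues, so #167 ∉ draft.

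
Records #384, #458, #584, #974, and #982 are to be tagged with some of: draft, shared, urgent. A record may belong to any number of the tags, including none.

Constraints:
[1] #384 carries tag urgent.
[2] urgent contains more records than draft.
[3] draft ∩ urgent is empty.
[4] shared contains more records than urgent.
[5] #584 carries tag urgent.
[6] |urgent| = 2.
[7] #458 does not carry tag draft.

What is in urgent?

urgent = {#384, #584}

From (1): #384 ∈ urgent.
From (5): #584 ∈ urgent.
From (7): #458 ∉ draft.
(3) (disjoint): #384 ∉ draft.
(3) (disjoint): #584 ∉ draft.
(6): urgent already has 2, so the rest are out.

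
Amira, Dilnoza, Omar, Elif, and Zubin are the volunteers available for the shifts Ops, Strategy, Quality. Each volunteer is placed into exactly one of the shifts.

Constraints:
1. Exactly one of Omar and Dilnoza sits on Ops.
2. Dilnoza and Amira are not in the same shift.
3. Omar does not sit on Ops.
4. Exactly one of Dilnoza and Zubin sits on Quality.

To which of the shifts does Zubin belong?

From (3): Omar ∉ Ops.
(1) (exactly one): Dilnoza ∈ Ops.
(2): Amira ∉ Ops.
(4) (exactly one): Zubin ∈ Quality.

Zubin: Quality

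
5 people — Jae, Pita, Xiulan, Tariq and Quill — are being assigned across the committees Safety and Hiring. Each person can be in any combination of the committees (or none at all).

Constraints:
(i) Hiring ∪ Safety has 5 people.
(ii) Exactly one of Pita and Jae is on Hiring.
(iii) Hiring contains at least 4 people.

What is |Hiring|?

4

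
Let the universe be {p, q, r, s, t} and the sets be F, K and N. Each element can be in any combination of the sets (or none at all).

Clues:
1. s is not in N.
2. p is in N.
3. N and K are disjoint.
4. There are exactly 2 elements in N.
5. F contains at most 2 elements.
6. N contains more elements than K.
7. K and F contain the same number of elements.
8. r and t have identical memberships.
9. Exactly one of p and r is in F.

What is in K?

K = {s}

From (1): s ∉ N.
From (2): p ∈ N.
(3) (disjoint): p ∉ K.
Suppose q ∈ K: no assignment then satisfies all the clues, so q ∉ K.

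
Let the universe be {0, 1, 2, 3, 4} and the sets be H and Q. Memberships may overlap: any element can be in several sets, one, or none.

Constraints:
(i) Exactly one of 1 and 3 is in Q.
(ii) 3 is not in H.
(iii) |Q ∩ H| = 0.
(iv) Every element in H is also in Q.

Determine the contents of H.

H = {}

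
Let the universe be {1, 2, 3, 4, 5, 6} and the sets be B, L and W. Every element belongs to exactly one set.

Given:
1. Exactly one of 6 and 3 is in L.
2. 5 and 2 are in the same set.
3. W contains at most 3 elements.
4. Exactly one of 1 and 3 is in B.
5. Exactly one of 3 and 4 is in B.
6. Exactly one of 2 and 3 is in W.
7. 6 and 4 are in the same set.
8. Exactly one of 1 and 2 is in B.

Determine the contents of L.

L = {3}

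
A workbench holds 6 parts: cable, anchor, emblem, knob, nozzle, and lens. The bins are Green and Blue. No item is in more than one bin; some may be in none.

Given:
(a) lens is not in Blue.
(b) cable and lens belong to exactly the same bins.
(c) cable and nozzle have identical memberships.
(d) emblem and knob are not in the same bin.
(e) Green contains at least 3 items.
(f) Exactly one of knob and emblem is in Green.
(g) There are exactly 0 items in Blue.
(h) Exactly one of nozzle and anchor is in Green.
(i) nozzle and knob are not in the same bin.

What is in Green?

Green = {cable, emblem, lens, nozzle}

From (a): lens ∉ Blue.
(b): cable matches lens: cable ∉ Blue.
(c): nozzle matches cable: nozzle ∉ Blue.
(g): Blue already has 0, so the rest are out.
Suppose cable ∉ Green: no assignment then satisfies all the clues, so cable ∈ Green.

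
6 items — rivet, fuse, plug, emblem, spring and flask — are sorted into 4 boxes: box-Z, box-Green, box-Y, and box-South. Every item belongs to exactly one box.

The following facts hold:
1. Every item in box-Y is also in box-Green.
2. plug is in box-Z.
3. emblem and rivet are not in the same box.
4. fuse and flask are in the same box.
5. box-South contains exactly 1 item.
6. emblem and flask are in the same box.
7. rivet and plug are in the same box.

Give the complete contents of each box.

box-Z = {plug, rivet}; box-Green = {emblem, flask, fuse}; box-Y = {}; box-South = {spring}

From (2): plug ∈ box-Z.
(7): rivet matches plug: rivet ∈ box-Z.
(3): emblem ∉ box-Z.
(6): flask matches emblem: flask ∉ box-Z.
(4): fuse matches flask: fuse ∉ box-Z.
Suppose fuse ∉ box-Green: no assignment then satisfies all the clues, so fuse ∈ box-Green.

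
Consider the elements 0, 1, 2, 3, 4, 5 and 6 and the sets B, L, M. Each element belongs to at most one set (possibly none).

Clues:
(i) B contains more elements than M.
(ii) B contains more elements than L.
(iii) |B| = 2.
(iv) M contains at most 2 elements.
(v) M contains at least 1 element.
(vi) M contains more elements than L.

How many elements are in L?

0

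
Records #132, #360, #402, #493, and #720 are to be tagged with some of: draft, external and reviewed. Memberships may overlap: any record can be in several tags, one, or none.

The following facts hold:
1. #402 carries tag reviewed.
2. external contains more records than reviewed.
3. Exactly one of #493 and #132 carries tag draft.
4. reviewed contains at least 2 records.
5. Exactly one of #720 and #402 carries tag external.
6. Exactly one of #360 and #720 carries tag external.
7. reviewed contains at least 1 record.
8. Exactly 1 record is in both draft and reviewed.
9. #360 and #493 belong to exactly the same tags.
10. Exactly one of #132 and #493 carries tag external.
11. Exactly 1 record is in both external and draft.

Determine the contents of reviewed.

reviewed = {#402, #720}

From (1): #402 ∈ reviewed.
Suppose #132 ∈ reviewed: no assignment then satisfies all the clues, so #132 ∉ reviewed.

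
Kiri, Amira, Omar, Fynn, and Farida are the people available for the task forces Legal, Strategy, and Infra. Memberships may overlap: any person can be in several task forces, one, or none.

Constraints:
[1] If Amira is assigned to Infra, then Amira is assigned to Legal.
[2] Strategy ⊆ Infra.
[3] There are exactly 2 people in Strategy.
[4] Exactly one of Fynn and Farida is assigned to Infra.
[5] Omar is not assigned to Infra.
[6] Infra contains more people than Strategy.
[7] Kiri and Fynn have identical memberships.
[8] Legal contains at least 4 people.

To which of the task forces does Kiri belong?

Kiri: Infra, Legal, Strategy

From (5): Omar ∉ Infra.
(2) contrapositive: Omar ∉ Strategy.
Suppose Kiri ∉ Legal: no assignment then satisfies all the clues, so Kiri ∈ Legal.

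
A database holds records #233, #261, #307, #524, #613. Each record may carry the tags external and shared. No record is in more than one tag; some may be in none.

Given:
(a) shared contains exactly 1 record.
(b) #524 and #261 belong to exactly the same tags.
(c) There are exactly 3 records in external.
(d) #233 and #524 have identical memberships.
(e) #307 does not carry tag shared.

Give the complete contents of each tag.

external = {#233, #261, #524}; shared = {#613}

From (e): #307 ∉ shared.
Suppose #233 ∉ external: no assignment then satisfies all the clues, so #233 ∈ external.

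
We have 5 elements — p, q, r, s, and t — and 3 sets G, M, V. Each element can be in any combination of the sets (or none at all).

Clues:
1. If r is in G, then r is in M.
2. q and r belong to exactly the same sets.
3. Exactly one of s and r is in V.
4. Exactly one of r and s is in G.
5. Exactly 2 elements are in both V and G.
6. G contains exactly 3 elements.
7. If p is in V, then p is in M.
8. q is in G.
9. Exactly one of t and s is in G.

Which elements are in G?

From (8): q ∈ G.
(2): r matches q: r ∈ G.
(4) (exactly one): s ∉ G.
(9) (exactly one): t ∈ G.
(1): r ∈ M.
(2): q matches r: q ∈ M.
(6): G already has 3, so the rest are out.

G = {q, r, t}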